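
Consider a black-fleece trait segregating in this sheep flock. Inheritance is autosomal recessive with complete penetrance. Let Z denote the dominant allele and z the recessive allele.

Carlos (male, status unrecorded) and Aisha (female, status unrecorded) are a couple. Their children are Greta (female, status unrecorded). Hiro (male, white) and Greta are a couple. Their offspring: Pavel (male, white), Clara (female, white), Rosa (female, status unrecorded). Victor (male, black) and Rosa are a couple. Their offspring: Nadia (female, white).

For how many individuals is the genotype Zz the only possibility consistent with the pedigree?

1

Obligate heterozygotes: Nadia is white so carries Z and received z from Victor (zz), so Nadia is Zz.
Every other individual is either homozygous by phenotype or has at least one consistent homozygous assignment, so the count is 1.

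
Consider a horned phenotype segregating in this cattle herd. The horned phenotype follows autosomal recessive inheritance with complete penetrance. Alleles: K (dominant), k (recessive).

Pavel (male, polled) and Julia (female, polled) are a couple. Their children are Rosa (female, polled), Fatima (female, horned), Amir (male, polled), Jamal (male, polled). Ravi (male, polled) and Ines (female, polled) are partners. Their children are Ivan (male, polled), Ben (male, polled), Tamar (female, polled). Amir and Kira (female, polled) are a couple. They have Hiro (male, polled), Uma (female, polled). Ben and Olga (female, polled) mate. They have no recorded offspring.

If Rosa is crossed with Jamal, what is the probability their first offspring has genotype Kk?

Pavel is polled so carries K and passed k to Fatima (kk), so Pavel is Kk.
Julia is polled so carries K and passed k to Fatima (kk), so Julia is Kk.
Rosa is a polled offspring of Pavel (Kk) × Julia (Kk), whose cross gives 1/4 KK : 1/2 Kk : 1/4 kk; conditioning on being polled, Rosa is KK with probability 1/3, Kk with probability 2/3.
Jamal is a polled offspring of Pavel (Kk) × Julia (Kk), whose cross gives 1/4 KK : 1/2 Kk : 1/4 kk; conditioning on being polled, Jamal is KK with probability 1/3, Kk with probability 2/3.
Summing over parental genotype combinations, P(offspring has genotype Kk) = 2/9·1/2 + 2/9·1/2 + 4/9·1/2 = 4/9.

4/9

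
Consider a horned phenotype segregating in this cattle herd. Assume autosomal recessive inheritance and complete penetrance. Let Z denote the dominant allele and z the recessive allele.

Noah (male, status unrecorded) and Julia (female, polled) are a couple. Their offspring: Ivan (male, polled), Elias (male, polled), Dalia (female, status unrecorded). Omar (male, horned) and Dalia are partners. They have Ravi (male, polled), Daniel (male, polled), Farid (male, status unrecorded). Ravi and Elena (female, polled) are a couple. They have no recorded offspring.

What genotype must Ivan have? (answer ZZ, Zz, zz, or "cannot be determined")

Ivan's phenotype allows ZZ or Zz, and no parent or child forces a single allele at both positions; consistent genotype assignments exist with Ivan as ZZ or Zz.

cannot be determined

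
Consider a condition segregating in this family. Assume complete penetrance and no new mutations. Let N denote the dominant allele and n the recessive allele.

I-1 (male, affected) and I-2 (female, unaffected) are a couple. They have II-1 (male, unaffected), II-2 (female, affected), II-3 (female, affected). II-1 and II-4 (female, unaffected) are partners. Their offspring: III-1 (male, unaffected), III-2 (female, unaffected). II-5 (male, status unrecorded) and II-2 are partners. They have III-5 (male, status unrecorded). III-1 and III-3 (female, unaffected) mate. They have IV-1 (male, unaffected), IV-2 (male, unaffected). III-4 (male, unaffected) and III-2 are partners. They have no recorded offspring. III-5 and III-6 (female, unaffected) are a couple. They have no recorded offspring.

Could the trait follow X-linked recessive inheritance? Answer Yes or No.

Yes

A consistent assignment under X-linked recessive exists: I-1 X^n Y, I-2 X^N X^n, II-1 X^N Y, II-2 X^n X^n, II-3 X^n X^n, II-4 X^N X^N, II-5 X^N Y, III-1 X^N Y, III-2 X^N X^N, III-3 X^N X^N, III-4 X^N Y, III-5 X^n Y, III-6 X^N X^N, IV-1 X^N Y, IV-2 X^N Y.
In this assignment every recorded phenotype matches its genotype and every non-founder's genotype is obtainable from its parents' genotypes, so the pedigree is consistent.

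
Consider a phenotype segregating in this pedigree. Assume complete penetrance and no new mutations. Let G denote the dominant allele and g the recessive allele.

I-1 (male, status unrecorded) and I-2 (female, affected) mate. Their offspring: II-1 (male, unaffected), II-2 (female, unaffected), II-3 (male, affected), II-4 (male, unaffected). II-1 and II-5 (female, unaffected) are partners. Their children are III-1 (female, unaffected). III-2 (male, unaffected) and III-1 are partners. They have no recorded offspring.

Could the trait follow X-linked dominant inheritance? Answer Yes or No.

A consistent assignment under X-linked dominant exists: I-1 X^g Y, I-2 X^G X^g, II-1 X^g Y, II-2 X^g X^g, II-3 X^G Y, II-4 X^g Y, II-5 X^g X^g, III-1 X^g X^g, III-2 X^g Y.
In this assignment every recorded phenotype matches its genotype and every non-founder's genotype is obtainable from its parents' genotypes, so the pedigree is consistent.

Yes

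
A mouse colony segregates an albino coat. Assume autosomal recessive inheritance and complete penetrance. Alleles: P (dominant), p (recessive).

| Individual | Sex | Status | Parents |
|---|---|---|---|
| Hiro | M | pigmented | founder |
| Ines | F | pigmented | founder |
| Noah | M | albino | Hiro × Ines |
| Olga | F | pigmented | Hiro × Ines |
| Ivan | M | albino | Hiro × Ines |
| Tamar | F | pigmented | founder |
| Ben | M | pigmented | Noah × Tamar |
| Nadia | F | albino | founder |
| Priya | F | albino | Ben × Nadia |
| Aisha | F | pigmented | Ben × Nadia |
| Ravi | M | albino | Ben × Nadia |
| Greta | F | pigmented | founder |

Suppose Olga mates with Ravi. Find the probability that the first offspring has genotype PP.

0

Hiro is pigmented so carries P and passed p to Noah (pp), so Hiro is Pp.
Ines is pigmented so carries P and passed p to Noah (pp), so Ines is Pp.
Olga is a pigmented offspring of Hiro (Pp) × Ines (Pp), whose cross gives 1/4 PP : 1/2 Pp : 1/4 pp; conditioning on being pigmented, Olga is PP with probability 1/3, Pp with probability 2/3.
Ravi is albino, so Ravi is pp.
Summing over parental genotype combinations, P(offspring has genotype PP) = 0 = 0.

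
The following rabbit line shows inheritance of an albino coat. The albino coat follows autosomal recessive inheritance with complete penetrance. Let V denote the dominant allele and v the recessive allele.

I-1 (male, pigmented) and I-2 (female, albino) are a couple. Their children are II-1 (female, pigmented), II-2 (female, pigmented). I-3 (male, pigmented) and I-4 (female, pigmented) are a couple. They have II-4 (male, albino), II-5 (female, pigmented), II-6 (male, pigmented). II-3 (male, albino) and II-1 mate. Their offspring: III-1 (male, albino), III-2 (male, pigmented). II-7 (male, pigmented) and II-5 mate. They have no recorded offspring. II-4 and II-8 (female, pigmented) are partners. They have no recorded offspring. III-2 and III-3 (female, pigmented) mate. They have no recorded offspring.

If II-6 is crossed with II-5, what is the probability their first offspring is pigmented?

8/9

I-3 is pigmented so carries V and passed v to II-4 (vv), so I-3 is Vv.
I-4 is pigmented so carries V and passed v to II-4 (vv), so I-4 is Vv.
II-6 is a pigmented offspring of I-3 (Vv) × I-4 (Vv), whose cross gives 1/4 VV : 1/2 Vv : 1/4 vv; conditioning on being pigmented, II-6 is VV with probability 1/3, Vv with probability 2/3.
II-5 is a pigmented offspring of I-3 (Vv) × I-4 (Vv), whose cross gives 1/4 VV : 1/2 Vv : 1/4 vv; conditioning on being pigmented, II-5 is VV with probability 1/3, Vv with probability 2/3.
Summing over parental genotype combinations, P(offspring is pigmented) = 1/9·1 + 2/9·1 + 2/9·1 + 4/9·3/4 = 8/9.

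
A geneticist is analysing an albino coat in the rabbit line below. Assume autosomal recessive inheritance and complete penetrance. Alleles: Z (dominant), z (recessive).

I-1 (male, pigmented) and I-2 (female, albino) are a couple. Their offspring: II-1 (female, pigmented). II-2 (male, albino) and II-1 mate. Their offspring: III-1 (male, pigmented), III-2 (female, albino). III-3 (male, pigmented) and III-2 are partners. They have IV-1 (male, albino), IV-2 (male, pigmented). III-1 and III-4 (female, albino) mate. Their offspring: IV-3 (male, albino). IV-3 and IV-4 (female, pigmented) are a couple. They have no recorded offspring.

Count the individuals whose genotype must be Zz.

4

Obligate heterozygotes: II-1 is pigmented so carries Z and received z from I-2 (zz), so II-1 is Zz; III-1 is pigmented so carries Z and received z from II-2 (zz), so III-1 is Zz; III-3 is pigmented so carries Z and passed z to IV-1 (zz), so III-3 is Zz; IV-2 is pigmented so carries Z and received z from III-2 (zz), so IV-2 is Zz.
Every other individual is either homozygous by phenotype or has at least one consistent homozygous assignment, so the count is 4.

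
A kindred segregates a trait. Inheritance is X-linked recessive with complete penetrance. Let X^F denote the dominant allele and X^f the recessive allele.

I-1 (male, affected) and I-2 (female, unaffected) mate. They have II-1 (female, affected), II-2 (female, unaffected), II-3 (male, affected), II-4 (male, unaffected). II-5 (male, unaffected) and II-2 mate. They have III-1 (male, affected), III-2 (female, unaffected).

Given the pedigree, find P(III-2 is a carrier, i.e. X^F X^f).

1/2

II-5 is unaffected, so II-5 is X^F Y.
II-2 is unaffected so carries F and received f from I-1 (X^f Y), so II-2 is X^F X^f.
Their cross gives offspring ratios 1/2 X^F X^F : 1/2 X^F X^f. Conditioning on III-2 being unaffected, P(X^F X^f) = 1/2 / 1 = 1/2.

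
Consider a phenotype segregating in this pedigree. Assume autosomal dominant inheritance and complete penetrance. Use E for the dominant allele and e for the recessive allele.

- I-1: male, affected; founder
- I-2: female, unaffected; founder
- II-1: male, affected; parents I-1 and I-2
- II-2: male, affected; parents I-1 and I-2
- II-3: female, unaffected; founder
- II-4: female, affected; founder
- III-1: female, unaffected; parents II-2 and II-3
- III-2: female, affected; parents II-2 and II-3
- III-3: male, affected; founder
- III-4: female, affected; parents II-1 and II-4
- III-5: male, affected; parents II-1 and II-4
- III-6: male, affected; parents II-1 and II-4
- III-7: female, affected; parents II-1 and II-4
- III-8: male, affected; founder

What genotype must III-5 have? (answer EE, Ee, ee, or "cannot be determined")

cannot be determined

III-5's phenotype allows EE or Ee, and no parent or child forces a single allele at both positions; consistent genotype assignments exist with III-5 as EE or Ee.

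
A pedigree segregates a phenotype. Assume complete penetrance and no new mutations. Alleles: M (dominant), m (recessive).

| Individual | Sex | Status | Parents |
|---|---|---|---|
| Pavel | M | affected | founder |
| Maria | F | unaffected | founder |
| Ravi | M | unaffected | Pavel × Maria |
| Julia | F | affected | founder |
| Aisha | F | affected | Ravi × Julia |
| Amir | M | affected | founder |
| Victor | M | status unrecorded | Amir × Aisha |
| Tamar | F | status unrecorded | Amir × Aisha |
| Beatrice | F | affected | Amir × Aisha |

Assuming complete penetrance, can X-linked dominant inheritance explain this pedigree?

A consistent assignment under X-linked dominant exists: Pavel X^M Y, Maria X^m X^m, Ravi X^m Y, Julia X^M X^M, Aisha X^M X^m, Amir X^M Y, Victor X^M Y, Tamar X^M X^M, Beatrice X^M X^M.
In this assignment every recorded phenotype matches its genotype and every non-founder's genotype is obtainable from its parents' genotypes, so the pedigree is consistent.

Yes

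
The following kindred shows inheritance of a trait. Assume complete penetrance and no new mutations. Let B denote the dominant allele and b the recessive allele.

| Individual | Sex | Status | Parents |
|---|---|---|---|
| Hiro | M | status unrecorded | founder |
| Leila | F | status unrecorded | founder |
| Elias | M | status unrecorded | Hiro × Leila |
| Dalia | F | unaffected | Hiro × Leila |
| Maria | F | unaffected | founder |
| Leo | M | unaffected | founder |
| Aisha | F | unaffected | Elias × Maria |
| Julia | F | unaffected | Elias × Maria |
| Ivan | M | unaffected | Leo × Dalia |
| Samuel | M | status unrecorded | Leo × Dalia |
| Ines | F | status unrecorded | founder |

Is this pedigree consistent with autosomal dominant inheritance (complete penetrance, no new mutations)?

Yes

A consistent assignment under autosomal dominant exists: Hiro Bb, Leila Bb, Elias Bb, Dalia bb, Maria bb, Leo bb, Aisha bb, Julia bb, Ivan bb, Samuel bb, Ines BB.
In this assignment every recorded phenotype matches its genotype and every non-founder's genotype is obtainable from its parents' genotypes, so the pedigree is consistent.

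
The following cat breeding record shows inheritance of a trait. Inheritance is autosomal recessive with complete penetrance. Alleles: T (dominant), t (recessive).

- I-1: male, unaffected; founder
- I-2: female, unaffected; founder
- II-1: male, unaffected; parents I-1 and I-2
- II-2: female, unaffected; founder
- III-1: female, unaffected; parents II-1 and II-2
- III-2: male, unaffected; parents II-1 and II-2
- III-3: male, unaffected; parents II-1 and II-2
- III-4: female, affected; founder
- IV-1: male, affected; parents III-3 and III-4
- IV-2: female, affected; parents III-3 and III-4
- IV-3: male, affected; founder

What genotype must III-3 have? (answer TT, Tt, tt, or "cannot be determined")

Tt

From phenotype alone, III-3 is TT or Tt.
III-3 is unaffected so carries T and passed t to IV-1 (tt), so III-3 is Tt.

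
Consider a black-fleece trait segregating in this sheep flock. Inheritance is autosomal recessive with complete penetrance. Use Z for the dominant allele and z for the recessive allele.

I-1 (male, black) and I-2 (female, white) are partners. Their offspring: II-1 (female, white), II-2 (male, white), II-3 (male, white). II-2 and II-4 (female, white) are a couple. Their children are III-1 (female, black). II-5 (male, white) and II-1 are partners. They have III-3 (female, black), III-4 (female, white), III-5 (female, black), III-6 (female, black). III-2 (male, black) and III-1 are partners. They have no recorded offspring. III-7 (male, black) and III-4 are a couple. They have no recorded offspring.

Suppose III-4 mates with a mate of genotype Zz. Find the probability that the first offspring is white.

5/6

II-5 is white so carries Z and passed z to III-3 (zz), so II-5 is Zz.
II-1 is white so carries Z and received z from I-1 (zz), so II-1 is Zz.
III-4 is a white offspring of II-5 (Zz) × II-1 (Zz), whose cross gives 1/4 ZZ : 1/2 Zz : 1/4 zz; conditioning on being white, III-4 is ZZ with probability 1/3, Zz with probability 2/3.
Summing over parental genotype combinations, P(offspring is white) = 1/3·1 + 2/3·3/4 = 5/6.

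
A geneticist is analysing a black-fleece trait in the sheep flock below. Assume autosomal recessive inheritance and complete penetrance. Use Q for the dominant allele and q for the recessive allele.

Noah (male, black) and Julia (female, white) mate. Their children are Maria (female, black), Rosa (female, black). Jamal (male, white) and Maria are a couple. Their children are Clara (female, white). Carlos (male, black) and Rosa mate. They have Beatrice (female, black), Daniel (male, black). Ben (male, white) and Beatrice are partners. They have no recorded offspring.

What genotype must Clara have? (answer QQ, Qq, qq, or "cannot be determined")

Qq

From phenotype alone, Clara is QQ or Qq.
Clara is white so carries Q and received q from Maria (qq), so Clara is Qq.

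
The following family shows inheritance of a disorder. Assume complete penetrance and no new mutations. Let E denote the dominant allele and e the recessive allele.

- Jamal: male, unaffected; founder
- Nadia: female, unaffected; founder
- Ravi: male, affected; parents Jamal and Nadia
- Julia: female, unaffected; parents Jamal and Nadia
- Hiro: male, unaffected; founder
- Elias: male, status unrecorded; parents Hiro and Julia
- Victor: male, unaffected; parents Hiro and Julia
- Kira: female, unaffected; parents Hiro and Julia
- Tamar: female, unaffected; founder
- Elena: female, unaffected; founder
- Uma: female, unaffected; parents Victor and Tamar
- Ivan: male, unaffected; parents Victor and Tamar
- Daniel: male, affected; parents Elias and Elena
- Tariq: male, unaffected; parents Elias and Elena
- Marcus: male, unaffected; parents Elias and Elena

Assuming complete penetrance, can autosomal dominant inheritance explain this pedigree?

No

Under autosomal dominant, Ravi (affected, male) cannot arise from Jamal (unaffected) × Nadia (unaffected).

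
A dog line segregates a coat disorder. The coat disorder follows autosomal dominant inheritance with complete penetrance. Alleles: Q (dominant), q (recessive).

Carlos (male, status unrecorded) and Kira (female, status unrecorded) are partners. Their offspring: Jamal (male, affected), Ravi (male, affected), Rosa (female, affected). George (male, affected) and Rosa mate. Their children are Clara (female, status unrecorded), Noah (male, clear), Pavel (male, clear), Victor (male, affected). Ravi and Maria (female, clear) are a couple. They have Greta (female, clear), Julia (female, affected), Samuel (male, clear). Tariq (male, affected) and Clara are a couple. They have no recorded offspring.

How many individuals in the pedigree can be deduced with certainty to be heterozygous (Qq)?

4

Obligate heterozygotes: Ravi is affected so carries Q and passed q to Greta (qq), so Ravi is Qq; Rosa is affected so carries Q and passed q to Noah (qq), so Rosa is Qq; George is affected so carries Q and passed q to Noah (qq), so George is Qq; Julia is affected so carries Q and received q from Maria (qq), so Julia is Qq.
Every other individual is either homozygous by phenotype or has at least one consistent homozygous assignment, so the count is 4.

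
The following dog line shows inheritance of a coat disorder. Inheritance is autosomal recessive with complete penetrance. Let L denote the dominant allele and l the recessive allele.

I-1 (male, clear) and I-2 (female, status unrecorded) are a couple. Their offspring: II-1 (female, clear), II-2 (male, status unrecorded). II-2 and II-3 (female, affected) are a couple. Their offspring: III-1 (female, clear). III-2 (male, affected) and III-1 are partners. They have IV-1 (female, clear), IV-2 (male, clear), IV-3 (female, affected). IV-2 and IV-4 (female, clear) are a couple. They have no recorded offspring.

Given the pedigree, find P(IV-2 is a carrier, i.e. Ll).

IV-2 is clear so carries L and received l from III-2 (ll), so IV-2 is Ll, giving P(Ll) = 1.

1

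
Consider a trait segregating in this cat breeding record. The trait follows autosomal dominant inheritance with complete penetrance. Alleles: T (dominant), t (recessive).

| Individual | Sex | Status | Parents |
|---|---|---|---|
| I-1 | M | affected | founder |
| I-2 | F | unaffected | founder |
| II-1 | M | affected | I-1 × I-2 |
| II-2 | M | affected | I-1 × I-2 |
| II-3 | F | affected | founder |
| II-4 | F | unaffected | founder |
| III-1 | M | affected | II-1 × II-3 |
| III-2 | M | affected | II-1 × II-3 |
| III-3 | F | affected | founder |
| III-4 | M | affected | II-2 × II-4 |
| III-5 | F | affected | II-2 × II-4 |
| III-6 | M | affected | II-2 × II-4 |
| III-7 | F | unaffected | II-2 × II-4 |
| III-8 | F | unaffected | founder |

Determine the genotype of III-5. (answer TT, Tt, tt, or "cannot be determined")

From phenotype alone, III-5 is TT or Tt.
III-5 is affected so carries T and received t from II-4 (tt), so III-5 is Tt.

Tt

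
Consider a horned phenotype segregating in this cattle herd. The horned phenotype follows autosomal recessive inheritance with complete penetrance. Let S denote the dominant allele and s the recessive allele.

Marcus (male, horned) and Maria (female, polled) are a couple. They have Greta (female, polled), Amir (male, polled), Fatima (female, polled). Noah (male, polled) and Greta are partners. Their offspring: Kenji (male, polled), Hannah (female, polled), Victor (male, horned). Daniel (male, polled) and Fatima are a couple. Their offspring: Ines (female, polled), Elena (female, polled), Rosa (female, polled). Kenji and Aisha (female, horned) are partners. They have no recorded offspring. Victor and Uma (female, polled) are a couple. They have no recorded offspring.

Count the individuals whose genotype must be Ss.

4

Obligate heterozygotes: Greta is polled so carries S and received s from Marcus (ss), so Greta is Ss; Amir is polled so carries S and received s from Marcus (ss), so Amir is Ss; Fatima is polled so carries S and received s from Marcus (ss), so Fatima is Ss; Noah is polled so carries S and passed s to Victor (ss), so Noah is Ss.
Every other individual is either homozygous by phenotype or has at least one consistent homozygous assignment, so the count is 4.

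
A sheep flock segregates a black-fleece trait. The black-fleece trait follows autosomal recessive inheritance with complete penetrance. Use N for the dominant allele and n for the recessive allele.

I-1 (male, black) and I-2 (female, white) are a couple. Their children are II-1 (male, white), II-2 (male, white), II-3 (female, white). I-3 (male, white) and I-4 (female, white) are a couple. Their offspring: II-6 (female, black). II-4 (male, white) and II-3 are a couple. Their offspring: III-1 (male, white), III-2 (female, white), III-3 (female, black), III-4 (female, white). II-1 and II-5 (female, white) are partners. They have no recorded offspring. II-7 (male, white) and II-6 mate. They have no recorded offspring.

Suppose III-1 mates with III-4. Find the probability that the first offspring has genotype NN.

II-4 is white so carries N and passed n to III-3 (nn), so II-4 is Nn.
II-3 is white so carries N and received n from I-1 (nn), so II-3 is Nn.
III-1 is a white offspring of II-4 (Nn) × II-3 (Nn), whose cross gives 1/4 NN : 1/2 Nn : 1/4 nn; conditioning on being white, III-1 is NN with probability 1/3, Nn with probability 2/3.
III-4 is a white offspring of II-4 (Nn) × II-3 (Nn), whose cross gives 1/4 NN : 1/2 Nn : 1/4 nn; conditioning on being white, III-4 is NN with probability 1/3, Nn with probability 2/3.
Summing over parental genotype combinations, P(offspring has genotype NN) = 1/9·1 + 2/9·1/2 + 2/9·1/2 + 4/9·1/4 = 4/9.

4/9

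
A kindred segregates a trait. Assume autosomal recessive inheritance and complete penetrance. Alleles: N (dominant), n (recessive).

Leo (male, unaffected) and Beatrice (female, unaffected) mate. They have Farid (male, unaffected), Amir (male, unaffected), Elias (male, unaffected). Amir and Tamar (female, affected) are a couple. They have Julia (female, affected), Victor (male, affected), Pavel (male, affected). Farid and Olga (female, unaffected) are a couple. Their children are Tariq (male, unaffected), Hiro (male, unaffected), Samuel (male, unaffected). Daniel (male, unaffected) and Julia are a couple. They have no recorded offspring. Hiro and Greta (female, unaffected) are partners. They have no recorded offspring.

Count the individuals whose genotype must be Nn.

1

Obligate heterozygotes: Amir is unaffected so carries N and passed n to Julia (nn), so Amir is Nn.
Every other individual is either homozygous by phenotype or has at least one consistent homozygous assignment, so the count is 1.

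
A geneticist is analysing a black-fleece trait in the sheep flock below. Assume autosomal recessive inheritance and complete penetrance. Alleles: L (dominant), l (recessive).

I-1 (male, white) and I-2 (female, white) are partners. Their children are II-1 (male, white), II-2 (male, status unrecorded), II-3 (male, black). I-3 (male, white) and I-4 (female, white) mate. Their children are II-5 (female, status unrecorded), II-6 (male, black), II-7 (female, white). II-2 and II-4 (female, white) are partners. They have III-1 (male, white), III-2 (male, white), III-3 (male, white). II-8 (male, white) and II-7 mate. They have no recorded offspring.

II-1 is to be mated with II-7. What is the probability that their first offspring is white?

8/9

I-1 is white so carries L and passed l to II-3 (ll), so I-1 is Ll.
I-2 is white so carries L and passed l to II-3 (ll), so I-2 is Ll.
II-1 is a white offspring of I-1 (Ll) × I-2 (Ll), whose cross gives 1/4 LL : 1/2 Ll : 1/4 ll; conditioning on being white, II-1 is LL with probability 1/3, Ll with probability 2/3.
I-3 is white so carries L and passed l to II-6 (ll), so I-3 is Ll.
I-4 is white so carries L and passed l to II-6 (ll), so I-4 is Ll.
II-7 is a white offspring of I-3 (Ll) × I-4 (Ll), whose cross gives 1/4 LL : 1/2 Ll : 1/4 ll; conditioning on being white, II-7 is LL with probability 1/3, Ll with probability 2/3.
Summing over parental genotype combinations, P(offspring is white) = 1/9·1 + 2/9·1 + 2/9·1 + 4/9·3/4 = 8/9.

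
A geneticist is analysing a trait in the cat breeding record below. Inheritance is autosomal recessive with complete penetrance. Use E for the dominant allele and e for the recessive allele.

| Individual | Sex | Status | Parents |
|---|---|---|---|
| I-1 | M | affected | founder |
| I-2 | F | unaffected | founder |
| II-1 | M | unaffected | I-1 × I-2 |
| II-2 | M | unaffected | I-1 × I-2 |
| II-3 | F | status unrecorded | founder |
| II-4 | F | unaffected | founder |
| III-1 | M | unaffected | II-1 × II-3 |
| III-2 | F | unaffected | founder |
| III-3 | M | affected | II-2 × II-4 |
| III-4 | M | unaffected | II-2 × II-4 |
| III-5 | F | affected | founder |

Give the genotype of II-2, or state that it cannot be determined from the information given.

From phenotype alone, II-2 is EE or Ee.
II-2 is unaffected so carries E and received e from I-1 (ee), so II-2 is Ee.

Ee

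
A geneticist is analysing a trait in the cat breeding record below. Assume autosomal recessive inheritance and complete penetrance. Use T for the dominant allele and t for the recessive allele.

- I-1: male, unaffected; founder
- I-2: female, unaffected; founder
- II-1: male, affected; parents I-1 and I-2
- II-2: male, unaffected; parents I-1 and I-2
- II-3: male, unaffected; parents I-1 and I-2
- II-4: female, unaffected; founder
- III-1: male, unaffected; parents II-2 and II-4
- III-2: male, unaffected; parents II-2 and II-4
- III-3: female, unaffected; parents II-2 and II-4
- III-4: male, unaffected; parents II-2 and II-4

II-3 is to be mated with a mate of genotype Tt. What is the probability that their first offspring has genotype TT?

I-1 is unaffected so carries T and passed t to II-1 (tt), so I-1 is Tt.
I-2 is unaffected so carries T and passed t to II-1 (tt), so I-2 is Tt.
II-3 is an unaffected offspring of I-1 (Tt) × I-2 (Tt), whose cross gives 1/4 TT : 1/2 Tt : 1/4 tt; conditioning on being unaffected, II-3 is TT with probability 1/3, Tt with probability 2/3.
Summing over parental genotype combinations, P(offspring has genotype TT) = 1/3·1/2 + 2/3·1/4 = 1/3.

1/3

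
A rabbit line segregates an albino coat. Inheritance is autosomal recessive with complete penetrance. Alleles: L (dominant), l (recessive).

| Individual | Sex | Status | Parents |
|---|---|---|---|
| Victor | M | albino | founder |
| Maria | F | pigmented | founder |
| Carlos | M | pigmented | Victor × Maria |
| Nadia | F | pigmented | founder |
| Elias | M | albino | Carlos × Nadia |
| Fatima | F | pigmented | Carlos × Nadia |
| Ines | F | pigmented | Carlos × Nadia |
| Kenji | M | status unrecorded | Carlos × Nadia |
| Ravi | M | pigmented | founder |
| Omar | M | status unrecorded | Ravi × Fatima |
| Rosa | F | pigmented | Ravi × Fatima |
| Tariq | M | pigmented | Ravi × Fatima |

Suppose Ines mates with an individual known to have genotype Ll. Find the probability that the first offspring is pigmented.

5/6

Carlos is pigmented so carries L and received l from Victor (ll), so Carlos is Ll.
Nadia is pigmented so carries L and passed l to Elias (ll), so Nadia is Ll.
Ines is a pigmented offspring of Carlos (Ll) × Nadia (Ll), whose cross gives 1/4 LL : 1/2 Ll : 1/4 ll; conditioning on being pigmented, Ines is LL with probability 1/3, Ll with probability 2/3.
Summing over parental genotype combinations, P(offspring is pigmented) = 1/3·1 + 2/3·3/4 = 5/6.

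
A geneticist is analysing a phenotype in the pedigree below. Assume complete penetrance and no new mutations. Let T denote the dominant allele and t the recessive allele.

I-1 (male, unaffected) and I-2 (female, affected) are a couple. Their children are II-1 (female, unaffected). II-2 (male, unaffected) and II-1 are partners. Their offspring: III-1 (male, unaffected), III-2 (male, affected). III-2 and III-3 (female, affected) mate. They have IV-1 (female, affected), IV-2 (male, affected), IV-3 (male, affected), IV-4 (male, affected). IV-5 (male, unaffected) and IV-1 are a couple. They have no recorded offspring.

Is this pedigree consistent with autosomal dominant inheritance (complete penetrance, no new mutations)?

Under autosomal dominant, III-2 (affected, male) cannot arise from II-2 (unaffected) × II-1 (unaffected).

No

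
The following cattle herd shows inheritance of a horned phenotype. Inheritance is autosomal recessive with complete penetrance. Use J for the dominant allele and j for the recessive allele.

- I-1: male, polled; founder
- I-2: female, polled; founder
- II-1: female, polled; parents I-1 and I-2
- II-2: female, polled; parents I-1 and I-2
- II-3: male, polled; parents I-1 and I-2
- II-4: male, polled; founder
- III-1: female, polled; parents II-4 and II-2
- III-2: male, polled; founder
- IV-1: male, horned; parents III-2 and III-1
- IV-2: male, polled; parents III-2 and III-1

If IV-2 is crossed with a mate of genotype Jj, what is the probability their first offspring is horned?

1/6

III-2 is polled so carries J and passed j to IV-1 (jj), so III-2 is Jj.
III-1 is polled so carries J and passed j to IV-1 (jj), so III-1 is Jj.
IV-2 is a polled offspring of III-2 (Jj) × III-1 (Jj), whose cross gives 1/4 JJ : 1/2 Jj : 1/4 jj; conditioning on being polled, IV-2 is JJ with probability 1/3, Jj with probability 2/3.
Summing over parental genotype combinations, P(offspring is horned) = 2/3·1/4 = 1/6.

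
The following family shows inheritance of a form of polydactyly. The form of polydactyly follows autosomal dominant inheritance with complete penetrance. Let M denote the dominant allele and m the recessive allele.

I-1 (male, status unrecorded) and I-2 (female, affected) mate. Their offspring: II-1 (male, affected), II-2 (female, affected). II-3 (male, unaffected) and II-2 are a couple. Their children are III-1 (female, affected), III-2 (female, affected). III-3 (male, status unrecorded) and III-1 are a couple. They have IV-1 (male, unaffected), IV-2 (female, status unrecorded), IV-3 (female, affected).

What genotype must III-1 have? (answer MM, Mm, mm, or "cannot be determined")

From phenotype alone, III-1 is MM or Mm.
III-1 is affected so carries M and received m from II-3 (mm), so III-1 is Mm.

Mm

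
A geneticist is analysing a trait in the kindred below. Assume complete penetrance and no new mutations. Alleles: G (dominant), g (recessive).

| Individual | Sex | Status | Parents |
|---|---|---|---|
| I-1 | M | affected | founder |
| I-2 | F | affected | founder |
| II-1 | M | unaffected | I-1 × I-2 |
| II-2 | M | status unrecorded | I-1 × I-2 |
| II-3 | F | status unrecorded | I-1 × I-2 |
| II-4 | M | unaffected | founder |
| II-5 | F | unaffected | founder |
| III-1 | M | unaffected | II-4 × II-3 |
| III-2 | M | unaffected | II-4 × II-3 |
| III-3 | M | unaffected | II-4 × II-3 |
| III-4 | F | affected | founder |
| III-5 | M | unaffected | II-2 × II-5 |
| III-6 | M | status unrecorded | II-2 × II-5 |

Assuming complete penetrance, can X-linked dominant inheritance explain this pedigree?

Yes

A consistent assignment under X-linked dominant exists: I-1 X^G Y, I-2 X^G X^g, II-1 X^g Y, II-2 X^G Y, II-3 X^G X^g, II-4 X^g Y, II-5 X^g X^g, III-1 X^g Y, III-2 X^g Y, III-3 X^g Y, III-4 X^G X^G, III-5 X^g Y, III-6 X^g Y.
In this assignment every recorded phenotype matches its genotype and every non-founder's genotype is obtainable from its parents' genotypes, so the pedigree is consistent.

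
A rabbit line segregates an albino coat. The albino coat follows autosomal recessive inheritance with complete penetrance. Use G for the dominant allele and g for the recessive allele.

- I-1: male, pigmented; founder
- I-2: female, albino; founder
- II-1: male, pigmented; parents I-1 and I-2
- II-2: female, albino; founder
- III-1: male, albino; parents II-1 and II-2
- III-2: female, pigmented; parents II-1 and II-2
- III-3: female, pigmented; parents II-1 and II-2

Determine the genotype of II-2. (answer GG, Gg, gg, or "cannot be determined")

II-2 is albino, so II-2 is gg.

gg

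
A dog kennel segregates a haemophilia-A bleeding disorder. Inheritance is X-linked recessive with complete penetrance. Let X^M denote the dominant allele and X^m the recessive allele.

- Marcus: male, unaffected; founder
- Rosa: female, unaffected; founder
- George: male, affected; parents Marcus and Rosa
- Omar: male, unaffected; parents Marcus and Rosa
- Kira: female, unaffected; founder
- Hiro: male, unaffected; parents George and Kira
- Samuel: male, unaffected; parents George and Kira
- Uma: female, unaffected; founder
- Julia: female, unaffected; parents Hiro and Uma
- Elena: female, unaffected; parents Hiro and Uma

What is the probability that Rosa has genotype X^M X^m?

1

Rosa is unaffected so carries M and passed m to George (X^m Y), so Rosa is X^M X^m, giving P(X^M X^m) = 1.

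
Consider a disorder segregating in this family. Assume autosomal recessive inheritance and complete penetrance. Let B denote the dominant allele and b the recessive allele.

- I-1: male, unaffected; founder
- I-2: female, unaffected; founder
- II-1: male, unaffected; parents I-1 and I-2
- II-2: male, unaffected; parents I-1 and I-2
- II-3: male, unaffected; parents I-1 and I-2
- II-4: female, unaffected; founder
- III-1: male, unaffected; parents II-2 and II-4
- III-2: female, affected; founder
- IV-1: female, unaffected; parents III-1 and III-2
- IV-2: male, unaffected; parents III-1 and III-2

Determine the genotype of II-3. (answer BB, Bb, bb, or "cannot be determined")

cannot be determined

II-3's phenotype allows BB or Bb, and no parent or child forces a single allele at both positions; consistent genotype assignments exist with II-3 as BB or Bb.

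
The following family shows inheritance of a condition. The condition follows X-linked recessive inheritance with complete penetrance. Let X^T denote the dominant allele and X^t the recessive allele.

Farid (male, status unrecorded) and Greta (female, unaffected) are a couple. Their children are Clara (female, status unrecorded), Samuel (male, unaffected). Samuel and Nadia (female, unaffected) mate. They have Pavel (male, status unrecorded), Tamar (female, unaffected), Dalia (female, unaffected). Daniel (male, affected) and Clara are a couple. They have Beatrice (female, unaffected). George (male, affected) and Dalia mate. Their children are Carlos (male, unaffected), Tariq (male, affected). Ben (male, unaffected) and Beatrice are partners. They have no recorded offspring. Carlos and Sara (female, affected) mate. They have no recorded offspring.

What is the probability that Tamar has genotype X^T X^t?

Samuel is unaffected, so Samuel is X^T Y.
Nadia is unaffected so carries T and passed t to Dalia (X^T X^t, whose T came from Samuel), so Nadia is X^T X^t.
Their cross gives offspring ratios 1/2 X^T X^T : 1/2 X^T X^t. Conditioning on Tamar being unaffected, P(X^T X^t) = 1/2 / 1 = 1/2.

1/2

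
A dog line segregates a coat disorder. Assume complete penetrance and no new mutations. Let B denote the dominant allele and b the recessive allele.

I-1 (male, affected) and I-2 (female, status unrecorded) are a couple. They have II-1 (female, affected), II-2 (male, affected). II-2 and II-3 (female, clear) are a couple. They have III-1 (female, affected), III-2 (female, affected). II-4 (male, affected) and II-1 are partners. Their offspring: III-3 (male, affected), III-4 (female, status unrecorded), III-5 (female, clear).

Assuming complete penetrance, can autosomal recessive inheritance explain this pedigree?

Under autosomal recessive, III-5 (clear, female) cannot arise from II-4 (affected) × II-1 (affected).

No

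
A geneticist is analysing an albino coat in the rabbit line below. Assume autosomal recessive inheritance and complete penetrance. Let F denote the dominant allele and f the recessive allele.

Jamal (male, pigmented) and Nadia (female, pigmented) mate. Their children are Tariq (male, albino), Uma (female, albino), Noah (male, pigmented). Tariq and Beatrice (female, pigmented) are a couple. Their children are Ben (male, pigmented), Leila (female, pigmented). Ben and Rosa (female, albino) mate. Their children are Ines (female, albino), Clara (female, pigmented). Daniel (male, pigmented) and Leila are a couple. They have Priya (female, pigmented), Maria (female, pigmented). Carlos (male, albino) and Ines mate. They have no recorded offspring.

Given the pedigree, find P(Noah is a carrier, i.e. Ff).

2/3

Jamal is pigmented so carries F and passed f to Tariq (ff), so Jamal is Ff.
Nadia is pigmented so carries F and passed f to Tariq (ff), so Nadia is Ff.
Their cross gives offspring ratios 1/4 FF : 1/2 Ff : 1/4 ff. Conditioning on Noah being pigmented, P(Ff) = 1/2 / 3/4 = 2/3.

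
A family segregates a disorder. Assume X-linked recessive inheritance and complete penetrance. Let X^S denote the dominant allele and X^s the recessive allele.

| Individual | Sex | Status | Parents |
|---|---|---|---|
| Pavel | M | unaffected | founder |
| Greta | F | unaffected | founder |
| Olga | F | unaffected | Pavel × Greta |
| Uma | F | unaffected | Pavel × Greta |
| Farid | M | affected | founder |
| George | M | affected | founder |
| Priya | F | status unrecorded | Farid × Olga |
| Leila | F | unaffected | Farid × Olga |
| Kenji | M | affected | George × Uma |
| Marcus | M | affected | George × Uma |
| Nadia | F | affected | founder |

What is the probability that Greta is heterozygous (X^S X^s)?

Greta is unaffected so carries S and passed s to Uma (X^S X^s, whose S came from Pavel), so Greta is X^S X^s, giving P(X^S X^s) = 1.

1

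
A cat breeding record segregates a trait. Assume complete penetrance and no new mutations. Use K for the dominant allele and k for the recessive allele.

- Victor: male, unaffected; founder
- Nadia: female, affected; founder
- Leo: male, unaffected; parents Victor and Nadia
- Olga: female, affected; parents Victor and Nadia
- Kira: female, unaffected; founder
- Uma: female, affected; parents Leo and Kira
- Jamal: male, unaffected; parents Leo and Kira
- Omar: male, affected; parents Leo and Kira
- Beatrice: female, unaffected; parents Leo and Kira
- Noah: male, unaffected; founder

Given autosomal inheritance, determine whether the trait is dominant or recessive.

recessive

Leo and Kira are both unaffected yet have an affected child Uma. Under dominance, an affected child requires at least one affected parent, so the trait cannot be dominant.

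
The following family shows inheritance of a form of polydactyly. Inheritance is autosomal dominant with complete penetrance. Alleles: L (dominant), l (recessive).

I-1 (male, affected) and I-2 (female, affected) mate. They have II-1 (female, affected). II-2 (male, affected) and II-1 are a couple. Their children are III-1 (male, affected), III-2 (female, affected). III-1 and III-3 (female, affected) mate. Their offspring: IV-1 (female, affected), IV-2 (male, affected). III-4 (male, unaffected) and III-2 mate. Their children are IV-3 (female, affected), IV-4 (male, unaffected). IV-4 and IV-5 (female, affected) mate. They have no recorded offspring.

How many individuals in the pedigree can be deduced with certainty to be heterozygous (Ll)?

Obligate heterozygotes: III-2 is affected so carries L and passed l to IV-4 (ll), so III-2 is Ll; IV-3 is affected so carries L and received l from III-4 (ll), so IV-3 is Ll.
Every other individual is either homozygous by phenotype or has at least one consistent homozygous assignment, so the count is 2.

2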